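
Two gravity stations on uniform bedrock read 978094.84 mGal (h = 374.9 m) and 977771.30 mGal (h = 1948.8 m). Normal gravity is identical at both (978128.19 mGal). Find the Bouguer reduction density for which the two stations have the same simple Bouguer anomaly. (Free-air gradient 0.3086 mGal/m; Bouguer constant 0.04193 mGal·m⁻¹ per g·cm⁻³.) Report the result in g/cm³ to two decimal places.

Δg_obs = 977771.30 − 978094.84 = -323.54 mGal over Δh = 1948.8 − 374.9 = 1573.9 m
Equal Bouguer anomalies ⇒ Δg_obs + (0.3086 − 0.04193ρ)·Δh = 0
0.3086 − 0.04193ρ = −Δg_obs/Δh = 0.20557
ρ = (0.3086 − 0.20557) / 0.04193 = 2.46 g/cm³

2.46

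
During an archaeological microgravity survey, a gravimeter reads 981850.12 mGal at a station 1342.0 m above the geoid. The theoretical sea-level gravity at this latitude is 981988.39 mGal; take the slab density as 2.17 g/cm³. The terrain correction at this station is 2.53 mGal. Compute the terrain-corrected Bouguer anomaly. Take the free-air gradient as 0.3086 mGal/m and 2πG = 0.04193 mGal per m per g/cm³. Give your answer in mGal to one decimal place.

156.3

Free-air correction = 0.3086 × 1342.0 = 414.14 mGal
Free-air anomaly = 981850.12 − 981988.39 + (414.14) = 275.87 mGal
Bouguer slab correction = 0.04193 × 2.17 × 1342.0 = 122.11 mGal
Simple Bouguer anomaly = 275.87 − (122.11) = 153.76 mGal
Complete Bouguer anomaly = 153.76 + 2.53 = 156.29 mGal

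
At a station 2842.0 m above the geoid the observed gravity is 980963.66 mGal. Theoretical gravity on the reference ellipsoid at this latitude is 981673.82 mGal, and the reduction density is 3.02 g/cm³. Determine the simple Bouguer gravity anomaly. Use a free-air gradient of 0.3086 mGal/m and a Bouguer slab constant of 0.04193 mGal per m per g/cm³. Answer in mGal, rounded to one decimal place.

Free-air correction = 0.3086 × 2842.0 = 877.04 mGal
Free-air anomaly = 980963.66 − 981673.82 + (877.04) = 166.88 mGal
Bouguer slab correction = 0.04193 × 3.02 × 2842.0 = 359.88 mGal
Simple Bouguer anomaly = 166.88 − (359.88) = -193.00 mGal

-193.0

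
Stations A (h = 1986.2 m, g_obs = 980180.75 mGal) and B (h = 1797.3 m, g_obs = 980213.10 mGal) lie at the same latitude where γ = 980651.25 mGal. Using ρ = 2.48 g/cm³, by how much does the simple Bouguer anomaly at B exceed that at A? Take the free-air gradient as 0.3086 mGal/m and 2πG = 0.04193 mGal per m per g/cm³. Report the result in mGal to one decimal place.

-6.3

Δg_SB(A) = 980180.75 − 980651.25 + 0.3086×1986.2 − 0.04193×2.48×1986.2 = -64.10 mGal
Δg_SB(B) = 980213.10 − 980651.25 + 0.3086×1797.3 − 0.04193×2.48×1797.3 = -70.40 mGal
Difference = -70.40 − (-64.10) = -6.30 mGal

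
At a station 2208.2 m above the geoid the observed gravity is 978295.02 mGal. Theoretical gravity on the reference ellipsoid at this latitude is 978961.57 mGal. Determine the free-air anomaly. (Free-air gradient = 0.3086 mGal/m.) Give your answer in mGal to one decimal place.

Free-air correction = 0.3086 × 2208.2 = 681.45 mGal
Free-air anomaly = 978295.02 − 978961.57 + (681.45) = 14.90 mGal

14.9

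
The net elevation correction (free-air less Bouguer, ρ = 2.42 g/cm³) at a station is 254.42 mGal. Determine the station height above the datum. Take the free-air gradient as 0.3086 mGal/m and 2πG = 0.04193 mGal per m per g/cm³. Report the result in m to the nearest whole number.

1228

Combined gradient = 0.3086 − 0.04193 × 2.42 = 0.2071294 mGal/m
h = 254.42 / 0.2071294 = 1228.31 m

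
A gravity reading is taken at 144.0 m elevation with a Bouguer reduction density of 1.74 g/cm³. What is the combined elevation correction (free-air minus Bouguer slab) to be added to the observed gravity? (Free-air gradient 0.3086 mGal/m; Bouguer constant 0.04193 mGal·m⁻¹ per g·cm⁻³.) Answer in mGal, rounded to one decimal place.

33.9

Combined gradient = 0.3086 − 0.04193 × 1.74 = 0.2356418 mGal/m
Combined elevation correction = 0.2356418 × 144.0 = 33.9 mGal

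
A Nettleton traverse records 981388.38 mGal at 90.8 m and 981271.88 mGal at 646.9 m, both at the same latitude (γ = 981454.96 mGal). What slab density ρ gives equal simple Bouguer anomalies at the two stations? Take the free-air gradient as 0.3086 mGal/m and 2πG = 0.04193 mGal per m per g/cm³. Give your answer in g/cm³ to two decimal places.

2.36

Δg_obs = 981271.88 − 981388.38 = -116.50 mGal over Δh = 646.9 − 90.8 = 556.1 m
Equal Bouguer anomalies ⇒ Δg_obs + (0.3086 − 0.04193ρ)·Δh = 0
0.3086 − 0.04193ρ = −Δg_obs/Δh = 0.20949
ρ = (0.3086 − 0.20949) / 0.04193 = 2.36 g/cm³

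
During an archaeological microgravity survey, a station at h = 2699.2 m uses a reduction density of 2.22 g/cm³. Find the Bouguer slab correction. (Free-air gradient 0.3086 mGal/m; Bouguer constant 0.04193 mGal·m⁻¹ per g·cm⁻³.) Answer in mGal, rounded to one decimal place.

251.3

Bouguer slab correction = 0.04193 × 2.22 × 2699.2 = 251.3 mGal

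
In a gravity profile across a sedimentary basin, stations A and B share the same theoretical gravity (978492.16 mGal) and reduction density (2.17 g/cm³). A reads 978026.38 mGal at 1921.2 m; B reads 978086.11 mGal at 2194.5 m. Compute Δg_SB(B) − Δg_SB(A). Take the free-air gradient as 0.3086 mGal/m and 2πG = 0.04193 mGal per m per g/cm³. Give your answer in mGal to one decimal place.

119.2

Δg_SB(A) = 978026.38 − 978492.16 + 0.3086×1921.2 − 0.04193×2.17×1921.2 = -47.70 mGal
Δg_SB(B) = 978086.11 − 978492.16 + 0.3086×2194.5 − 0.04193×2.17×2194.5 = 71.50 mGal
Difference = 71.50 − (-47.70) = 119.20 mGal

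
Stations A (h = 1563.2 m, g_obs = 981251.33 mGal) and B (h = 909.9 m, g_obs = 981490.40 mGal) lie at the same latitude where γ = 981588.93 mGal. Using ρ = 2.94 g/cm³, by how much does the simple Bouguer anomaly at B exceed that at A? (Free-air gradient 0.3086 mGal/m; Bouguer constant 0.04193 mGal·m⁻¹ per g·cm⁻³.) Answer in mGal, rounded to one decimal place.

Δg_SB(A) = 981251.33 − 981588.93 + 0.3086×1563.2 − 0.04193×2.94×1563.2 = -47.90 mGal
Δg_SB(B) = 981490.40 − 981588.93 + 0.3086×909.9 − 0.04193×2.94×909.9 = 70.10 mGal
Difference = 70.10 − (-47.90) = 118.00 mGal

118.0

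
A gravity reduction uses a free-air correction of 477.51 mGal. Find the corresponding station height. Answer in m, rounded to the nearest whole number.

h = 477.51 / 0.3086 = 1547.34 m

1547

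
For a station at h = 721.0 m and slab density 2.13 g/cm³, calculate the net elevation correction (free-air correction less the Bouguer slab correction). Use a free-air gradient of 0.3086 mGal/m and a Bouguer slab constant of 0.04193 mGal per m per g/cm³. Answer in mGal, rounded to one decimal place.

158.1

Combined gradient = 0.3086 − 0.04193 × 2.13 = 0.2192891 mGal/m
Combined elevation correction = 0.2192891 × 721.0 = 158.1 mGal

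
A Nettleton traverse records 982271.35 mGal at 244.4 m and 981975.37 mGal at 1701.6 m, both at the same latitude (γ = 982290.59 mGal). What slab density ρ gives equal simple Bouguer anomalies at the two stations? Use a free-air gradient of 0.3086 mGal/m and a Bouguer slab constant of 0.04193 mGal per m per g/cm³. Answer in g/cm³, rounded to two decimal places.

2.52

Δg_obs = 981975.37 − 982271.35 = -295.98 mGal over Δh = 1701.6 − 244.4 = 1457.2 m
Equal Bouguer anomalies ⇒ Δg_obs + (0.3086 − 0.04193ρ)·Δh = 0
0.3086 − 0.04193ρ = −Δg_obs/Δh = 0.20312
ρ = (0.3086 − 0.20312) / 0.04193 = 2.52 g/cm³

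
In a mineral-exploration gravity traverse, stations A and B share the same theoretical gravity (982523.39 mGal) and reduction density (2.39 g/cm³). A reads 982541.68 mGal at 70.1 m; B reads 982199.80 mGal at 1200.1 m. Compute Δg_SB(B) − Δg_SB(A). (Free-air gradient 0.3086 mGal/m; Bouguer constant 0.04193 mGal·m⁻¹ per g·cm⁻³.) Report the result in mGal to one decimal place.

-106.4

Δg_SB(A) = 982541.68 − 982523.39 + 0.3086×70.1 − 0.04193×2.39×70.1 = 32.90 mGal
Δg_SB(B) = 982199.80 − 982523.39 + 0.3086×1200.1 − 0.04193×2.39×1200.1 = -73.50 mGal
Difference = -73.50 − (32.90) = -106.40 mGal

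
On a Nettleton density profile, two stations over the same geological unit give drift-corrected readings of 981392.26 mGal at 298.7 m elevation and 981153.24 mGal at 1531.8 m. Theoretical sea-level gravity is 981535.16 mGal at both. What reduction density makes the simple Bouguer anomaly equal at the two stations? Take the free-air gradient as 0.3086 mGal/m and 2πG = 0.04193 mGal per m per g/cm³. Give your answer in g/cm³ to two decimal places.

2.74

Δg_obs = 981153.24 − 981392.26 = -239.02 mGal over Δh = 1531.8 − 298.7 = 1233.1 m
Equal Bouguer anomalies ⇒ Δg_obs + (0.3086 − 0.04193ρ)·Δh = 0
0.3086 − 0.04193ρ = −Δg_obs/Δh = 0.19384
ρ = (0.3086 − 0.19384) / 0.04193 = 2.74 g/cm³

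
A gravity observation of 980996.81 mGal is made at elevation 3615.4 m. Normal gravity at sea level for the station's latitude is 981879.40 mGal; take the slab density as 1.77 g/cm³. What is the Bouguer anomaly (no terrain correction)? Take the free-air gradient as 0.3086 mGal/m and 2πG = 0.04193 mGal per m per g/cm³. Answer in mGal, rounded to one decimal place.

-35.2

Free-air correction = 0.3086 × 3615.4 = 1115.71 mGal
Free-air anomaly = 980996.81 − 981879.40 + (1115.71) = 233.12 mGal
Bouguer slab correction = 0.04193 × 1.77 × 3615.4 = 268.32 mGal
Simple Bouguer anomaly = 233.12 − (268.32) = -35.20 mGal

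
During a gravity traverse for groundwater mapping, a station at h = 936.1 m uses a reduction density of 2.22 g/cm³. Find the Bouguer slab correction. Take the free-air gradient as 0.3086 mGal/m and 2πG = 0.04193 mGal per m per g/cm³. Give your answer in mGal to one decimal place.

Bouguer slab correction = 0.04193 × 2.22 × 936.1 = 87.1 mGal

87.1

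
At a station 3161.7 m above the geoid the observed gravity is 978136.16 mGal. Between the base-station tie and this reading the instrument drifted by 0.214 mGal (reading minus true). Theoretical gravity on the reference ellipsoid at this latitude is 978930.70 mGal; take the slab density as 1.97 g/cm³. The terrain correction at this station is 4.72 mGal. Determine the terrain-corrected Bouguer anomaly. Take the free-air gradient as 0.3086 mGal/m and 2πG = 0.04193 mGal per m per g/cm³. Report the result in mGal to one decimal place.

-75.5

Drift-corrected reading = 978136.16 − (0.214) = 978135.946 mGal
Free-air correction = 0.3086 × 3161.7 = 975.70 mGal
Free-air anomaly = 978135.946 − 978930.70 + (975.70) = 180.946 mGal
Bouguer slab correction = 0.04193 × 1.97 × 3161.7 = 261.16 mGal
Simple Bouguer anomaly = 180.946 − (261.16) = -80.214 mGal
Complete Bouguer anomaly = -80.214 + 4.72 = -75.494 mGal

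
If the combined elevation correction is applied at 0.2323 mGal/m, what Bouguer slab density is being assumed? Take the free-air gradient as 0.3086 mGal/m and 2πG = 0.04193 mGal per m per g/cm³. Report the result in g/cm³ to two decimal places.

0.2323 = 0.3086 − 0.04193 × ρ
ρ = (0.3086 − 0.2323) / 0.04193 = 1.82 g/cm³

1.82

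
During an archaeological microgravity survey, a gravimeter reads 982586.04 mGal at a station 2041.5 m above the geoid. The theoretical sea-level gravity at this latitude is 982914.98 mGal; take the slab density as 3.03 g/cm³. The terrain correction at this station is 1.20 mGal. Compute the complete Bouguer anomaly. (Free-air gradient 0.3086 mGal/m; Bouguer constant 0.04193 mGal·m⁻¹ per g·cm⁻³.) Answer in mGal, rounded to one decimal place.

Free-air correction = 0.3086 × 2041.5 = 630.01 mGal
Free-air anomaly = 982586.04 − 982914.98 + (630.01) = 301.07 mGal
Bouguer slab correction = 0.04193 × 3.03 × 2041.5 = 259.37 mGal
Simple Bouguer anomaly = 301.07 − (259.37) = 41.70 mGal
Complete Bouguer anomaly = 41.70 + 1.20 = 42.90 mGal

42.9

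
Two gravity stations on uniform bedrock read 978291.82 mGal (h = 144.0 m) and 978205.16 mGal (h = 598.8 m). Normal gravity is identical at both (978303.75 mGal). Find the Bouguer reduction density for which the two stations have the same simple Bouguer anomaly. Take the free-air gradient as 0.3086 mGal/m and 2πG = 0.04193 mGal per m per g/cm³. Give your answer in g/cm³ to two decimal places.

2.82

Δg_obs = 978205.16 − 978291.82 = -86.66 mGal over Δh = 598.8 − 144.0 = 454.8 m
Equal Bouguer anomalies ⇒ Δg_obs + (0.3086 − 0.04193ρ)·Δh = 0
0.3086 − 0.04193ρ = −Δg_obs/Δh = 0.19055
ρ = (0.3086 − 0.19055) / 0.04193 = 2.82 g/cm³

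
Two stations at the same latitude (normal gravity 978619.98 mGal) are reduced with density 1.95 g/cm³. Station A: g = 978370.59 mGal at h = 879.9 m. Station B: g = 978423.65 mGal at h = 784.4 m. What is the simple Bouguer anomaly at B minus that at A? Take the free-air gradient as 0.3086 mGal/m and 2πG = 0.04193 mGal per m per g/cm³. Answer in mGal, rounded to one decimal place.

31.4

Δg_SB(A) = 978370.59 − 978619.98 + 0.3086×879.9 − 0.04193×1.95×879.9 = -49.80 mGal
Δg_SB(B) = 978423.65 − 978619.98 + 0.3086×784.4 − 0.04193×1.95×784.4 = -18.40 mGal
Difference = -18.40 − (-49.80) = 31.40 mGal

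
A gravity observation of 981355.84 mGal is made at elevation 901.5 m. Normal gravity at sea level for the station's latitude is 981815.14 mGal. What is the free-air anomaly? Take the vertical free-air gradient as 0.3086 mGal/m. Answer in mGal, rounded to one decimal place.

Free-air correction = 0.3086 × 901.5 = 278.20 mGal
Free-air anomaly = 981355.84 − 981815.14 + (278.20) = -181.10 mGal

-181.1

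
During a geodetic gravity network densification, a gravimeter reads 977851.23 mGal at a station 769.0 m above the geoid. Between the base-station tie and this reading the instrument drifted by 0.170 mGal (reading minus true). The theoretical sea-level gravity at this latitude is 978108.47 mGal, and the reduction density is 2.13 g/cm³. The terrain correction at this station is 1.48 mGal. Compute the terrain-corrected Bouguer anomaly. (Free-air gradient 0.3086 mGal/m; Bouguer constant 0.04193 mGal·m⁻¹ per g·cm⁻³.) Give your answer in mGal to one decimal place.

-87.3

Drift-corrected reading = 977851.23 − (0.170) = 977851.060 mGal
Free-air correction = 0.3086 × 769.0 = 237.31 mGal
Free-air anomaly = 977851.060 − 978108.47 + (237.31) = -20.100 mGal
Bouguer slab correction = 0.04193 × 2.13 × 769.0 = 68.68 mGal
Simple Bouguer anomaly = -20.100 − (68.68) = -88.780 mGal
Complete Bouguer anomaly = -88.780 + 1.48 = -87.300 mGal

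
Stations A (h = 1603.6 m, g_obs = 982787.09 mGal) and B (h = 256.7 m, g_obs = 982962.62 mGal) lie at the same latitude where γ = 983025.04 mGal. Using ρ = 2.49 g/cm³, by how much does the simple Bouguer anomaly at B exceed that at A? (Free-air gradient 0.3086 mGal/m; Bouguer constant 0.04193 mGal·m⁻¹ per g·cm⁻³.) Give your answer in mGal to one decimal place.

-99.5

Δg_SB(A) = 982787.09 − 983025.04 + 0.3086×1603.6 − 0.04193×2.49×1603.6 = 89.50 mGal
Δg_SB(B) = 982962.62 − 983025.04 + 0.3086×256.7 − 0.04193×2.49×256.7 = -10.00 mGal
Difference = -10.00 − (89.50) = -99.50 mGal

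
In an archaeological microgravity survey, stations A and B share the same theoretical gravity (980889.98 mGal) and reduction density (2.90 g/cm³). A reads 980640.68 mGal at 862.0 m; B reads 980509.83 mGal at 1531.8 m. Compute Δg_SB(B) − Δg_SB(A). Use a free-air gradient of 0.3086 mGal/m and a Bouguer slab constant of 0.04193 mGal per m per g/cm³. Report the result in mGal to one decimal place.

-5.6

Δg_SB(A) = 980640.68 − 980889.98 + 0.3086×862.0 − 0.04193×2.90×862.0 = -88.10 mGal
Δg_SB(B) = 980509.83 − 980889.98 + 0.3086×1531.8 − 0.04193×2.90×1531.8 = -93.70 mGal
Difference = -93.70 − (-88.10) = -5.60 mGal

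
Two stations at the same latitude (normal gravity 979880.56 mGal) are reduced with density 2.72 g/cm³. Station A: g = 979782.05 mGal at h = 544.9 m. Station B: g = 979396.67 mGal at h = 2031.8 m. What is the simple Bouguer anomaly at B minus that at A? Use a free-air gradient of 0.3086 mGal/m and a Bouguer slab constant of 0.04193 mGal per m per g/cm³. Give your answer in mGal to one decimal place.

-96.1

Δg_SB(A) = 979782.05 − 979880.56 + 0.3086×544.9 − 0.04193×2.72×544.9 = 7.50 mGal
Δg_SB(B) = 979396.67 − 979880.56 + 0.3086×2031.8 − 0.04193×2.72×2031.8 = -88.60 mGal
Difference = -88.60 − (7.50) = -96.10 mGal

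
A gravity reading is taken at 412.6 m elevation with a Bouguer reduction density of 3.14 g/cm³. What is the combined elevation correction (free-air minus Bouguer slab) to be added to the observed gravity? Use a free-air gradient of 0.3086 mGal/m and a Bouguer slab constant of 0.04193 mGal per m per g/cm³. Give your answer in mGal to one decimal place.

Combined gradient = 0.3086 − 0.04193 × 3.14 = 0.1769398 mGal/m
Combined elevation correction = 0.1769398 × 412.6 = 73.0 mGal

73.0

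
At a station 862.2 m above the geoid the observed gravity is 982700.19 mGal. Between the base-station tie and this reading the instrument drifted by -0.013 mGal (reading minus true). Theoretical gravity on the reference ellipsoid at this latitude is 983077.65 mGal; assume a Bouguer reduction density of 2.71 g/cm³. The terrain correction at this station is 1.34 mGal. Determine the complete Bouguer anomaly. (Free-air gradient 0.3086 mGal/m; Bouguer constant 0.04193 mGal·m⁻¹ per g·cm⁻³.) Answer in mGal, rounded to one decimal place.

-208.0

Drift-corrected reading = 982700.19 − (-0.013) = 982700.203 mGal
Free-air correction = 0.3086 × 862.2 = 266.07 mGal
Free-air anomaly = 982700.203 − 983077.65 + (266.07) = -111.377 mGal
Bouguer slab correction = 0.04193 × 2.71 × 862.2 = 97.97 mGal
Simple Bouguer anomaly = -111.377 − (97.97) = -209.347 mGal
Complete Bouguer anomaly = -209.347 + 1.34 = -208.007 mGal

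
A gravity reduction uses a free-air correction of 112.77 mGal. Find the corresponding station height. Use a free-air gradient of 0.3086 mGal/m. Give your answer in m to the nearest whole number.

h = 112.77 / 0.3086 = 365.42 m

365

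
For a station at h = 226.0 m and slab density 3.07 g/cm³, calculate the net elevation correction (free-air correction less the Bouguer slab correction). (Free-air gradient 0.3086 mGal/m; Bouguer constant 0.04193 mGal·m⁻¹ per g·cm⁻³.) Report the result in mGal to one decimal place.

40.7

Combined gradient = 0.3086 − 0.04193 × 3.07 = 0.1798749 mGal/m
Combined elevation correction = 0.1798749 × 226.0 = 40.7 mGal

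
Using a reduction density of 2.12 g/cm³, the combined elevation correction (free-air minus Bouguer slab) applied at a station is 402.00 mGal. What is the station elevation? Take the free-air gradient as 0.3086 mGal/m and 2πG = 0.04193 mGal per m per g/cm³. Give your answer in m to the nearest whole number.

Combined gradient = 0.3086 − 0.04193 × 2.12 = 0.2197084 mGal/m
h = 402.00 / 0.2197084 = 1829.70 m

1830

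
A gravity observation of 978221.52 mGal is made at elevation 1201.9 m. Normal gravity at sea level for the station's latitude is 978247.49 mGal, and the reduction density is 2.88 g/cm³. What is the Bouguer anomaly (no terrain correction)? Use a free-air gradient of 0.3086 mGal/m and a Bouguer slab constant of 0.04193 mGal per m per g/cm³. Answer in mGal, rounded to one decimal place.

199.8

Free-air correction = 0.3086 × 1201.9 = 370.91 mGal
Free-air anomaly = 978221.52 − 978247.49 + (370.91) = 344.94 mGal
Bouguer slab correction = 0.04193 × 2.88 × 1201.9 = 145.14 mGal
Simple Bouguer anomaly = 344.94 − (145.14) = 199.80 mGal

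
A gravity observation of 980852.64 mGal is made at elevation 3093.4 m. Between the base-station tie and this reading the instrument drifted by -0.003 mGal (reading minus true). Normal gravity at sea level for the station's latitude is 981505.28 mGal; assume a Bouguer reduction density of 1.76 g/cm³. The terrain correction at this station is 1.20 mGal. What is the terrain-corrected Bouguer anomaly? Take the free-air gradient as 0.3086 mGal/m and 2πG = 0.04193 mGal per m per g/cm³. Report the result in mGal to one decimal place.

74.9

Drift-corrected reading = 980852.64 − (-0.003) = 980852.643 mGal
Free-air correction = 0.3086 × 3093.4 = 954.62 mGal
Free-air anomaly = 980852.643 − 981505.28 + (954.62) = 301.983 mGal
Bouguer slab correction = 0.04193 × 1.76 × 3093.4 = 228.28 mGal
Simple Bouguer anomaly = 301.983 − (228.28) = 73.703 mGal
Complete Bouguer anomaly = 73.703 + 1.20 = 74.903 mGal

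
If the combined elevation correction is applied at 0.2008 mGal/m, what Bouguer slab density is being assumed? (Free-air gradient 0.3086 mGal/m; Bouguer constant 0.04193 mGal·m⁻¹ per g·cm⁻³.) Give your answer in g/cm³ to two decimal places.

2.57

0.2008 = 0.3086 − 0.04193 × ρ
ρ = (0.3086 − 0.2008) / 0.04193 = 2.57 g/cm³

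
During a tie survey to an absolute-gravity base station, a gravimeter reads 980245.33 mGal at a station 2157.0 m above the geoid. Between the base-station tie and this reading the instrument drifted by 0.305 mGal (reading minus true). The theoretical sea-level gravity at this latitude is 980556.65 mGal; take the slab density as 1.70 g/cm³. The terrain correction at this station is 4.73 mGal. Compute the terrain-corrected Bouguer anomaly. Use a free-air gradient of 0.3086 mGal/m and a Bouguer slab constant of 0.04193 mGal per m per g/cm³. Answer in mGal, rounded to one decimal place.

Drift-corrected reading = 980245.33 − (0.305) = 980245.025 mGal
Free-air correction = 0.3086 × 2157.0 = 665.65 mGal
Free-air anomaly = 980245.025 − 980556.65 + (665.65) = 354.025 mGal
Bouguer slab correction = 0.04193 × 1.70 × 2157.0 = 153.75 mGal
Simple Bouguer anomaly = 354.025 − (153.75) = 200.275 mGal
Complete Bouguer anomaly = 200.275 + 4.73 = 205.005 mGal

205.0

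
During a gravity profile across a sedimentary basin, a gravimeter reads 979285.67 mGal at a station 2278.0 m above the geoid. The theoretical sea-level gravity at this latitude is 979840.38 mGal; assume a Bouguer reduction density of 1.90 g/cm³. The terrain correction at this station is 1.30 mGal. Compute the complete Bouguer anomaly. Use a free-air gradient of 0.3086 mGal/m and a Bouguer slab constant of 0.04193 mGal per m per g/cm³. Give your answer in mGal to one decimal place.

Free-air correction = 0.3086 × 2278.0 = 702.99 mGal
Free-air anomaly = 979285.67 − 979840.38 + (702.99) = 148.28 mGal
Bouguer slab correction = 0.04193 × 1.90 × 2278.0 = 181.48 mGal
Simple Bouguer anomaly = 148.28 − (181.48) = -33.20 mGal
Complete Bouguer anomaly = -33.20 + 1.30 = -31.90 mGal

-31.9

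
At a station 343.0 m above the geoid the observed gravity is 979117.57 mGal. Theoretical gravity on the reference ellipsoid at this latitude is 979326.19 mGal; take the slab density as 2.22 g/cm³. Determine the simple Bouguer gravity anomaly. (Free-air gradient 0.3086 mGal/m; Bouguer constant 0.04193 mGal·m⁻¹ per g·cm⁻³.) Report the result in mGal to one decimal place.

Free-air correction = 0.3086 × 343.0 = 105.85 mGal
Free-air anomaly = 979117.57 − 979326.19 + (105.85) = -102.77 mGal
Bouguer slab correction = 0.04193 × 2.22 × 343.0 = 31.93 mGal
Simple Bouguer anomaly = -102.77 − (31.93) = -134.70 mGal

-134.7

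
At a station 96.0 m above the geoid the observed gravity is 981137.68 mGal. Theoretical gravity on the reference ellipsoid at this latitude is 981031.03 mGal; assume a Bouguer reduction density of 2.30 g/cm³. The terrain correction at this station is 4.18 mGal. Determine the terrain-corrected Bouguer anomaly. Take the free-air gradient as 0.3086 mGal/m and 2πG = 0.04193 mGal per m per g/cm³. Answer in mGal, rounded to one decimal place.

131.2

Free-air correction = 0.3086 × 96.0 = 29.63 mGal
Free-air anomaly = 981137.68 − 981031.03 + (29.63) = 136.28 mGal
Bouguer slab correction = 0.04193 × 2.30 × 96.0 = 9.26 mGal
Simple Bouguer anomaly = 136.28 − (9.26) = 127.02 mGal
Complete Bouguer anomaly = 127.02 + 4.18 = 131.20 mGal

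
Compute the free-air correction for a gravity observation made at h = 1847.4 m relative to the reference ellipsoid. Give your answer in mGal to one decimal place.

570.1

Free-air correction = 0.3086 × 1847.4 = 570.1 mGal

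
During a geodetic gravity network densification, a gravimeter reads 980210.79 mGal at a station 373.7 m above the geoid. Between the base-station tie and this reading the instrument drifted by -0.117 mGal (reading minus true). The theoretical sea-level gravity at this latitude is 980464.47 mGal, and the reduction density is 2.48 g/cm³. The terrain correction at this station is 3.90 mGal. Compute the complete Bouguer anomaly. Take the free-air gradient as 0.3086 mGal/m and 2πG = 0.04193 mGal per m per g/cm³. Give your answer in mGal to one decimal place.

-173.2

Drift-corrected reading = 980210.79 − (-0.117) = 980210.907 mGal
Free-air correction = 0.3086 × 373.7 = 115.32 mGal
Free-air anomaly = 980210.907 − 980464.47 + (115.32) = -138.243 mGal
Bouguer slab correction = 0.04193 × 2.48 × 373.7 = 38.86 mGal
Simple Bouguer anomaly = -138.243 − (38.86) = -177.103 mGal
Complete Bouguer anomaly = -177.103 + 3.90 = -173.203 mGal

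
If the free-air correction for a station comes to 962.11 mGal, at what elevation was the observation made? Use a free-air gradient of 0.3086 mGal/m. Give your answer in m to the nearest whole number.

h = 962.11 / 0.3086 = 3117.66 m

3118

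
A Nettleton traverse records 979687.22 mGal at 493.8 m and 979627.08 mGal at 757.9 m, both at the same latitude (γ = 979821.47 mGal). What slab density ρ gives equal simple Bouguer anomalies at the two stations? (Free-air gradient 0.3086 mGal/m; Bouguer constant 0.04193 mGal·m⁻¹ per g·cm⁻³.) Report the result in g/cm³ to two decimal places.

Δg_obs = 979627.08 − 979687.22 = -60.14 mGal over Δh = 757.9 − 493.8 = 264.1 m
Equal Bouguer anomalies ⇒ Δg_obs + (0.3086 − 0.04193ρ)·Δh = 0
0.3086 − 0.04193ρ = −Δg_obs/Δh = 0.22772
ρ = (0.3086 − 0.22772) / 0.04193 = 1.93 g/cm³

1.93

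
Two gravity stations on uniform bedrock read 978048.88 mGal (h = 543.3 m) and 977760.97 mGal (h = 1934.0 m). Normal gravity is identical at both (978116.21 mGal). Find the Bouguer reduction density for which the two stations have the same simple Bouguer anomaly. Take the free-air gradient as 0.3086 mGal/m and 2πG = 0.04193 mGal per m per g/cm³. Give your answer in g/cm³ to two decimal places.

Δg_obs = 977760.97 − 978048.88 = -287.91 mGal over Δh = 1934.0 − 543.3 = 1390.7 m
Equal Bouguer anomalies ⇒ Δg_obs + (0.3086 − 0.04193ρ)·Δh = 0
0.3086 − 0.04193ρ = −Δg_obs/Δh = 0.20703
ρ = (0.3086 − 0.20703) / 0.04193 = 2.42 g/cm³

2.42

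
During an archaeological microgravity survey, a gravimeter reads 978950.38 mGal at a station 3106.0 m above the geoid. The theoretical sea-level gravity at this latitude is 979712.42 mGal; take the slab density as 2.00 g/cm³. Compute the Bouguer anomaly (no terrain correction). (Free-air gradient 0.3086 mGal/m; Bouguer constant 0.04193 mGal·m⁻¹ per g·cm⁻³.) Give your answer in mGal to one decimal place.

Free-air correction = 0.3086 × 3106.0 = 958.51 mGal
Free-air anomaly = 978950.38 − 979712.42 + (958.51) = 196.47 mGal
Bouguer slab correction = 0.04193 × 2.00 × 3106.0 = 260.47 mGal
Simple Bouguer anomaly = 196.47 − (260.47) = -64.00 mGal

-64.0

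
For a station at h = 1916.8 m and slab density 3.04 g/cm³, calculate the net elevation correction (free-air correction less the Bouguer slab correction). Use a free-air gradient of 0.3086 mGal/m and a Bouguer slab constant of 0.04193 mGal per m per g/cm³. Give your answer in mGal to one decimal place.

347.2

Combined gradient = 0.3086 − 0.04193 × 3.04 = 0.1811328 mGal/m
Combined elevation correction = 0.1811328 × 1916.8 = 347.2 mGal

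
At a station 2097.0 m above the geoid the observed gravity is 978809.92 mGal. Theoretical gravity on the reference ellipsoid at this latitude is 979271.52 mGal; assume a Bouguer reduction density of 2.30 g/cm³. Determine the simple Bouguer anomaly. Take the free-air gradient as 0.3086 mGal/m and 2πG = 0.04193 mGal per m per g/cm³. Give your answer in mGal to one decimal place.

Free-air correction = 0.3086 × 2097.0 = 647.13 mGal
Free-air anomaly = 978809.92 − 979271.52 + (647.13) = 185.53 mGal
Bouguer slab correction = 0.04193 × 2.30 × 2097.0 = 202.23 mGal
Simple Bouguer anomaly = 185.53 − (202.23) = -16.70 mGal

-16.7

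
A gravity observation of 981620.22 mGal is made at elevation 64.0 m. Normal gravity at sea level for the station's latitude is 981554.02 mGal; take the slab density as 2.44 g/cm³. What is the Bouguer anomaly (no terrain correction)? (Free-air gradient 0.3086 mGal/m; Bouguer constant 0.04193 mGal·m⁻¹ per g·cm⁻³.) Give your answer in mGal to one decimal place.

Free-air correction = 0.3086 × 64.0 = 19.75 mGal
Free-air anomaly = 981620.22 − 981554.02 + (19.75) = 85.95 mGal
Bouguer slab correction = 0.04193 × 2.44 × 64.0 = 6.55 mGal
Simple Bouguer anomaly = 85.95 − (6.55) = 79.40 mGal

79.4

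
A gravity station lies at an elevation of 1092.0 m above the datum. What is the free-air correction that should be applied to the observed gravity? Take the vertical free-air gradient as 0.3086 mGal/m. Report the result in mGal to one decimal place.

Free-air correction = 0.3086 × 1092.0 = 337.0 mGal

337.0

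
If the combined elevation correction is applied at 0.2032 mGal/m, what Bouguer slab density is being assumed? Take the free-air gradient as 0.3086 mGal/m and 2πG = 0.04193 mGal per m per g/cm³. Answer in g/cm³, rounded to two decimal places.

0.2032 = 0.3086 − 0.04193 × ρ
ρ = (0.3086 − 0.2032) / 0.04193 = 2.51 g/cm³

2.51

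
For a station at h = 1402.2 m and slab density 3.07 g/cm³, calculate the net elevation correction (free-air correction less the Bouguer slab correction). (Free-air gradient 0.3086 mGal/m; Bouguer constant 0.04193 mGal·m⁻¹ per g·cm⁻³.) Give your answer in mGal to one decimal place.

Combined gradient = 0.3086 − 0.04193 × 3.07 = 0.1798749 mGal/m
Combined elevation correction = 0.1798749 × 1402.2 = 252.2 mGal

252.2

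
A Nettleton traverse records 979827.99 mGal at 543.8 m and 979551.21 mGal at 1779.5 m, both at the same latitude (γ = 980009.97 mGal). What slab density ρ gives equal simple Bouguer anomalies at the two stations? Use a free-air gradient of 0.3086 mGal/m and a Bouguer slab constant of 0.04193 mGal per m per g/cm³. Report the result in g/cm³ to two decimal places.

2.02

Δg_obs = 979551.21 − 979827.99 = -276.78 mGal over Δh = 1779.5 − 543.8 = 1235.7 m
Equal Bouguer anomalies ⇒ Δg_obs + (0.3086 − 0.04193ρ)·Δh = 0
0.3086 − 0.04193ρ = −Δg_obs/Δh = 0.22399
ρ = (0.3086 − 0.22399) / 0.04193 = 2.02 g/cm³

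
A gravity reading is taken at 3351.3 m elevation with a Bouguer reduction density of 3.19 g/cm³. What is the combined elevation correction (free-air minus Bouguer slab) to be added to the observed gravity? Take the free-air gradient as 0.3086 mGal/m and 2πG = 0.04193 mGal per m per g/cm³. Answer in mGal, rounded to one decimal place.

586.0

Combined gradient = 0.3086 − 0.04193 × 3.19 = 0.1748433 mGal/m
Combined elevation correction = 0.1748433 × 3351.3 = 586.0 mGal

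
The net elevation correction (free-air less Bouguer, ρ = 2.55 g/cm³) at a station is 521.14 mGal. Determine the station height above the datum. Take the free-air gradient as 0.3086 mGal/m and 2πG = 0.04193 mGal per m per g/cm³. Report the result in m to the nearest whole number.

2584

Combined gradient = 0.3086 − 0.04193 × 2.55 = 0.2016785 mGal/m
h = 521.14 / 0.2016785 = 2584.01 m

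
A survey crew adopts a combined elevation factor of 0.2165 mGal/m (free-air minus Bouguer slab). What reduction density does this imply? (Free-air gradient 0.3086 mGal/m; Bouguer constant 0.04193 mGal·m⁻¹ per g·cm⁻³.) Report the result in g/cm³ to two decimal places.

0.2165 = 0.3086 − 0.04193 × ρ
ρ = (0.3086 − 0.2165) / 0.04193 = 2.20 g/cm³

2.20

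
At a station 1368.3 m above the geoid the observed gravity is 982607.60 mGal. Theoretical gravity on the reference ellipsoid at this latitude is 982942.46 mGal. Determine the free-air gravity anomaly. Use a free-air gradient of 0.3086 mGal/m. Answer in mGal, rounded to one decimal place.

Free-air correction = 0.3086 × 1368.3 = 422.26 mGal
Free-air anomaly = 982607.60 − 982942.46 + (422.26) = 87.40 mGal

87.4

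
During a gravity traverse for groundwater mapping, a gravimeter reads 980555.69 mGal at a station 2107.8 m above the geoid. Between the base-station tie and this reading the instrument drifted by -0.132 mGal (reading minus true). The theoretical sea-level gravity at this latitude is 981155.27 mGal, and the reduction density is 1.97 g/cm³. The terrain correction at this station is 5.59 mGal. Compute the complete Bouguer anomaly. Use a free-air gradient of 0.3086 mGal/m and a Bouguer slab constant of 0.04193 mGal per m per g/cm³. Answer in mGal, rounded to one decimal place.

Drift-corrected reading = 980555.69 − (-0.132) = 980555.822 mGal
Free-air correction = 0.3086 × 2107.8 = 650.47 mGal
Free-air anomaly = 980555.822 − 981155.27 + (650.47) = 51.022 mGal
Bouguer slab correction = 0.04193 × 1.97 × 2107.8 = 174.11 mGal
Simple Bouguer anomaly = 51.022 − (174.11) = -123.088 mGal
Complete Bouguer anomaly = -123.088 + 5.59 = -117.498 mGal

-117.5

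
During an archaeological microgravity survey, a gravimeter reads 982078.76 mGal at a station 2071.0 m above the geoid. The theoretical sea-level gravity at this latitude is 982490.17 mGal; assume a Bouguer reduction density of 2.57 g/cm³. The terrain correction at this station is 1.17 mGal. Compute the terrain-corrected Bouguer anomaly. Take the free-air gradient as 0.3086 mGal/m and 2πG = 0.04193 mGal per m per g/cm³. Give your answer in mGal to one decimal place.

Free-air correction = 0.3086 × 2071.0 = 639.11 mGal
Free-air anomaly = 982078.76 − 982490.17 + (639.11) = 227.70 mGal
Bouguer slab correction = 0.04193 × 2.57 × 2071.0 = 223.17 mGal
Simple Bouguer anomaly = 227.70 − (223.17) = 4.53 mGal
Complete Bouguer anomaly = 4.53 + 1.17 = 5.70 mGal

5.7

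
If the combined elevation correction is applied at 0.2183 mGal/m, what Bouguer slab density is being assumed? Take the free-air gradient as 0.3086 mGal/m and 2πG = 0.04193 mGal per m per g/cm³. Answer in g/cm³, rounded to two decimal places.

0.2183 = 0.3086 − 0.04193 × ρ
ρ = (0.3086 − 0.2183) / 0.04193 = 2.15 g/cm³

2.15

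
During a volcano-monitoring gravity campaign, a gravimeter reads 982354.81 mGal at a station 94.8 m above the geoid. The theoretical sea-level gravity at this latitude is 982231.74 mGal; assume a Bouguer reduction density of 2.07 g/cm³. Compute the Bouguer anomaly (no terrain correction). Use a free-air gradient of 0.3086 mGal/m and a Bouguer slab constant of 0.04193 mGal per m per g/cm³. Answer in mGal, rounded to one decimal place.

Free-air correction = 0.3086 × 94.8 = 29.26 mGal
Free-air anomaly = 982354.81 − 982231.74 + (29.26) = 152.33 mGal
Bouguer slab correction = 0.04193 × 2.07 × 94.8 = 8.23 mGal
Simple Bouguer anomaly = 152.33 − (8.23) = 144.10 mGal

144.1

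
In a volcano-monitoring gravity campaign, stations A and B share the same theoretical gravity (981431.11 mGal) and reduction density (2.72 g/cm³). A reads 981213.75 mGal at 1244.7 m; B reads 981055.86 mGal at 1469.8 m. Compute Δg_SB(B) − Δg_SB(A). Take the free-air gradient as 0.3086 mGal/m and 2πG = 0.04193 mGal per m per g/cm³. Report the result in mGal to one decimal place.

-114.1

Δg_SB(A) = 981213.75 − 981431.11 + 0.3086×1244.7 − 0.04193×2.72×1244.7 = 24.80 mGal
Δg_SB(B) = 981055.86 − 981431.11 + 0.3086×1469.8 − 0.04193×2.72×1469.8 = -89.30 mGal
Difference = -89.30 − (24.80) = -114.10 mGal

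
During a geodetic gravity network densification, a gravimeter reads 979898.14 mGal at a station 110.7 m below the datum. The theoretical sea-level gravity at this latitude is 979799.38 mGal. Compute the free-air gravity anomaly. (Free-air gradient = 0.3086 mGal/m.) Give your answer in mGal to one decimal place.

64.6

Free-air correction = 0.3086 × -110.7 = -34.16 mGal
Free-air anomaly = 979898.14 − 979799.38 + (-34.16) = 64.60 mGal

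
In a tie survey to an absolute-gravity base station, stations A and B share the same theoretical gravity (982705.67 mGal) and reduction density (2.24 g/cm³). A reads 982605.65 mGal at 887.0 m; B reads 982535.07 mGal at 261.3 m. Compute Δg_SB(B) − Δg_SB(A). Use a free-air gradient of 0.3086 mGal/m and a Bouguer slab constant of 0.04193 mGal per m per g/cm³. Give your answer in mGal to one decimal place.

Δg_SB(A) = 982605.65 − 982705.67 + 0.3086×887.0 − 0.04193×2.24×887.0 = 90.40 mGal
Δg_SB(B) = 982535.07 − 982705.67 + 0.3086×261.3 − 0.04193×2.24×261.3 = -114.50 mGal
Difference = -114.50 − (90.40) = -204.90 mGal

-204.9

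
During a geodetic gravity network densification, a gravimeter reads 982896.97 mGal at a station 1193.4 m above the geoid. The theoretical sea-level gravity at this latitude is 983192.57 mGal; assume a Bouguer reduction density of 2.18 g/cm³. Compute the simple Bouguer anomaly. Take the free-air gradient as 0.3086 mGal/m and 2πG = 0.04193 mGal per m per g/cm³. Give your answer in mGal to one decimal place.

-36.4

Free-air correction = 0.3086 × 1193.4 = 368.28 mGal
Free-air anomaly = 982896.97 − 983192.57 + (368.28) = 72.68 mGal
Bouguer slab correction = 0.04193 × 2.18 × 1193.4 = 109.09 mGal
Simple Bouguer anomaly = 72.68 − (109.09) = -36.41 mGal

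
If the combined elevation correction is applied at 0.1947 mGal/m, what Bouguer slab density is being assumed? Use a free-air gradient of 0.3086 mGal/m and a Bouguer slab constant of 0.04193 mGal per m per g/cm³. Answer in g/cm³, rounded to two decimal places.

0.1947 = 0.3086 − 0.04193 × ρ
ρ = (0.3086 − 0.1947) / 0.04193 = 2.72 g/cm³

2.72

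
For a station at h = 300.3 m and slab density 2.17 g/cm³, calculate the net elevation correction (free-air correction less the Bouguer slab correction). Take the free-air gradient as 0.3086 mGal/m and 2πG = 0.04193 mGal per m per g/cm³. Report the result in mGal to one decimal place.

65.3

Combined gradient = 0.3086 − 0.04193 × 2.17 = 0.2176119 mGal/m
Combined elevation correction = 0.2176119 × 300.3 = 65.3 mGal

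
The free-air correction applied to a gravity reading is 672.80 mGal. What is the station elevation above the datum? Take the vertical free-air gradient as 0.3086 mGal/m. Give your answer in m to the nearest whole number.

2180

h = 672.80 / 0.3086 = 2180.17 m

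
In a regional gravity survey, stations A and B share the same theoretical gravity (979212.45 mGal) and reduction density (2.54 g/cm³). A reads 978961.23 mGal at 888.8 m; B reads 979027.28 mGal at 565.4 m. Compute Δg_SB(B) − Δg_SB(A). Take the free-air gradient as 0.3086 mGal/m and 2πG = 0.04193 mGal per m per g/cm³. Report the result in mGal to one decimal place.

Δg_SB(A) = 978961.23 − 979212.45 + 0.3086×888.8 − 0.04193×2.54×888.8 = -71.60 mGal
Δg_SB(B) = 979027.28 − 979212.45 + 0.3086×565.4 − 0.04193×2.54×565.4 = -70.90 mGal
Difference = -70.90 − (-71.60) = 0.70 mGal

0.7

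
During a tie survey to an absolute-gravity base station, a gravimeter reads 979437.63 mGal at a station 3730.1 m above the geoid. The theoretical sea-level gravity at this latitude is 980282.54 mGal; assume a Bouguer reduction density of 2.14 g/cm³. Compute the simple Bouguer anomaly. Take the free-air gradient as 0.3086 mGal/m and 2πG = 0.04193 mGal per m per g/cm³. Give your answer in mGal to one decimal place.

-28.5

Free-air correction = 0.3086 × 3730.1 = 1151.11 mGal
Free-air anomaly = 979437.63 − 980282.54 + (1151.11) = 306.20 mGal
Bouguer slab correction = 0.04193 × 2.14 × 3730.1 = 334.70 mGal
Simple Bouguer anomaly = 306.20 − (334.70) = -28.50 mGal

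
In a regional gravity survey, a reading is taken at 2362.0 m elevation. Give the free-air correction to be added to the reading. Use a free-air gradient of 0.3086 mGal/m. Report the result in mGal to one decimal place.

Free-air correction = 0.3086 × 2362.0 = 728.9 mGal

728.9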